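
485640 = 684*710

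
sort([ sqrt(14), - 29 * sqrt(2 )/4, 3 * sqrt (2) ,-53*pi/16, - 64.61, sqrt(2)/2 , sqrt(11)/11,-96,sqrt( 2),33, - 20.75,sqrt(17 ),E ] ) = [ - 96, - 64.61,-20.75, - 53*pi/16, - 29*sqrt(2) /4, sqrt(11) /11,sqrt( 2 )/2,sqrt( 2),E,sqrt( 14),sqrt(17),3*sqrt(2),33]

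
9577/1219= 9577/1219  =  7.86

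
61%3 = 1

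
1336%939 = 397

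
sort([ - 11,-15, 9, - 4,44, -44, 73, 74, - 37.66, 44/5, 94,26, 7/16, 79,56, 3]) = [ - 44, - 37.66, - 15, - 11, - 4,7/16, 3 , 44/5,9,26,  44, 56, 73,74,79,  94 ] 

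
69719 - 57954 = 11765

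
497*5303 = 2635591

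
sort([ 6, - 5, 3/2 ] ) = [ - 5, 3/2,6 ]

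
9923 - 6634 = 3289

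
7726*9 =69534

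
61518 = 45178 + 16340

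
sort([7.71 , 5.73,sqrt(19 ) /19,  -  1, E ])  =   [- 1,sqrt( 19)/19,E,  5.73,7.71]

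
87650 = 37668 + 49982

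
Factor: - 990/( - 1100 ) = 9/10 =2^( - 1 ) * 3^2*5^( -1)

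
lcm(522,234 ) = 6786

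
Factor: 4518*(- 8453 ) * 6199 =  - 2^1 * 3^2 * 79^1*107^1*251^1* 6199^1  =  - 236743864146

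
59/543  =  59/543  =  0.11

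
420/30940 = 3/221=   0.01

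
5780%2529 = 722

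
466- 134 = 332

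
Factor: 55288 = 2^3*6911^1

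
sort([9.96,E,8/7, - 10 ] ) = [-10,  8/7, E,9.96] 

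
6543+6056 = 12599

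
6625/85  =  77+16/17  =  77.94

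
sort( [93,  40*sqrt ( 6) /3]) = [ 40*sqrt (6) /3, 93 ] 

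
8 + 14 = 22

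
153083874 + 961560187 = 1114644061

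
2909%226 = 197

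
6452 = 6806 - 354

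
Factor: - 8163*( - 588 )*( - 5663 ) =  - 27181516572 = - 2^2*3^3*7^3*809^1*907^1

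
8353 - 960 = 7393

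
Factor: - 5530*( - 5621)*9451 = 2^1*5^1 * 7^2*11^1*13^1*73^1*79^1 *727^1 = 293776112630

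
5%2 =1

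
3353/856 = 3353/856= 3.92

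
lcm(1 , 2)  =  2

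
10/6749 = 10/6749 = 0.00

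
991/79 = 12 + 43/79  =  12.54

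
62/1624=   31/812  =  0.04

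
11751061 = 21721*541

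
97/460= 97/460 =0.21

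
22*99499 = 2188978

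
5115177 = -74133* (-69 )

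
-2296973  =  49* (-46877) 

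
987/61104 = 329/20368 = 0.02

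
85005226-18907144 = 66098082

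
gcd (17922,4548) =6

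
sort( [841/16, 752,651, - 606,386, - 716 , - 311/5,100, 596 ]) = [ - 716, - 606, - 311/5,  841/16,100,386, 596, 651, 752] 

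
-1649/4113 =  - 1649/4113  =  - 0.40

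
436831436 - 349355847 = 87475589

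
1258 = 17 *74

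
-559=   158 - 717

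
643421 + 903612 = 1547033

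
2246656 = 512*4388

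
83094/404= 41547/202 = 205.68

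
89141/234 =380 +17/18 = 380.94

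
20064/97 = 206 + 82/97 = 206.85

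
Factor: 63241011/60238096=2^( - 4 )*3^2 *199^ ( - 1 ) *691^1*10169^1*18919^( - 1) 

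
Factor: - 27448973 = -27448973^1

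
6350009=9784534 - 3434525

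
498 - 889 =-391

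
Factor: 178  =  2^1*89^1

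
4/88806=2/44403  =  0.00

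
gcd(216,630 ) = 18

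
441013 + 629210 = 1070223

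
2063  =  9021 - 6958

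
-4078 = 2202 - 6280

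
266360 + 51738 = 318098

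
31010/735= 886/21 = 42.19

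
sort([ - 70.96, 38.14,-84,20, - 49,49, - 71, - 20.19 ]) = [ - 84, - 71, - 70.96, - 49, - 20.19, 20 , 38.14,49 ]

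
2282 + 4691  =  6973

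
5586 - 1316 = 4270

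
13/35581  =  1/2737=   0.00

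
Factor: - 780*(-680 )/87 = 2^5*5^2*13^1*17^1*29^( - 1) = 176800/29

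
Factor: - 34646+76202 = 41556=2^2*3^1 * 3463^1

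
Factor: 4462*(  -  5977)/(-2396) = 13334687/1198=   2^( - 1 )*23^1*43^1  *97^1*139^1*599^( - 1)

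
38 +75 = 113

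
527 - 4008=-3481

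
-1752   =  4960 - 6712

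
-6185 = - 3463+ - 2722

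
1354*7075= 9579550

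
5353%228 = 109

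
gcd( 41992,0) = 41992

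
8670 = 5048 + 3622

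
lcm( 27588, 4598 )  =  27588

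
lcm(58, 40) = 1160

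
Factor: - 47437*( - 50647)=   2402541739 = 13^1*41^1*89^1 *50647^1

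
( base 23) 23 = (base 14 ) 37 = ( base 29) 1K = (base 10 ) 49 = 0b110001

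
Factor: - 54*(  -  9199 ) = 496746 = 2^1*  3^3*9199^1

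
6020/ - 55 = - 110 + 6/11 = - 109.45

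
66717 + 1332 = 68049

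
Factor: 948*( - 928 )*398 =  - 2^8 * 3^1 * 29^1*79^1*199^1 = -350138112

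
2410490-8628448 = -6217958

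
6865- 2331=4534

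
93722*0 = 0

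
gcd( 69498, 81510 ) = 858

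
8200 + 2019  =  10219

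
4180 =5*836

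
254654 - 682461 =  - 427807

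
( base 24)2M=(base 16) 46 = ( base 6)154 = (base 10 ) 70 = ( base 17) 42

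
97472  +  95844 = 193316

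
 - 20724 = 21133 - 41857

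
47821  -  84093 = -36272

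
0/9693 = 0 = 0.00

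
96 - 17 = 79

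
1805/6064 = 1805/6064 = 0.30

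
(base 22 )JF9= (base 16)253f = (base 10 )9535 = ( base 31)9SI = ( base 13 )4456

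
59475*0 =0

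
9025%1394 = 661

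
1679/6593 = 1679/6593 = 0.25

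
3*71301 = 213903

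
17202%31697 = 17202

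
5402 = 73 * 74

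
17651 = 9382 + 8269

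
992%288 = 128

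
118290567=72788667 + 45501900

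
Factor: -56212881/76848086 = - 2^ (  -  1)*3^1*7^( - 1 )*29^ ( - 1 )*137^1*191^( - 1)*233^1 *587^1*991^ (-1 ) 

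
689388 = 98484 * 7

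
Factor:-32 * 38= -2^6 * 19^1 = -1216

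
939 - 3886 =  - 2947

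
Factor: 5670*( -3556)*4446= - 89642563920=-2^4*3^6*5^1*7^2*13^1*19^1*127^1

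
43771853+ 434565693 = 478337546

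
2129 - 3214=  - 1085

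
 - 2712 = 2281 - 4993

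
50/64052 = 25/32026 = 0.00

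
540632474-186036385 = 354596089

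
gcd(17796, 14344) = 4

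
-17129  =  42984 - 60113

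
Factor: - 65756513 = - 65756513^1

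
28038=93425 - 65387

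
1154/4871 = 1154/4871  =  0.24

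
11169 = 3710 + 7459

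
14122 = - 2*( -7061 )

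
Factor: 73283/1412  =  2^(  -  2 )*7^1*19^2*29^1 *353^(-1)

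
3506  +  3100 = 6606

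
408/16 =51/2 =25.50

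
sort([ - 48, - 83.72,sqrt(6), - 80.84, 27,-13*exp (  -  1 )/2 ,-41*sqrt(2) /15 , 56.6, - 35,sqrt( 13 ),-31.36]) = [-83.72, - 80.84, -48 , - 35,-31.36,  -  41*sqrt(2) /15,-13*exp (- 1 ) /2, sqrt (6),  sqrt(13 ),27, 56.6 ] 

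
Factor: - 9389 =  - 41^1*229^1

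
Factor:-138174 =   -  2^1*3^1*23029^1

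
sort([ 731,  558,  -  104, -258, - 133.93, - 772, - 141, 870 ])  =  [ - 772, - 258, - 141 ,  -  133.93, - 104,558, 731 , 870]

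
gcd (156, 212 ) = 4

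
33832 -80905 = -47073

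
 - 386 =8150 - 8536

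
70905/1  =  70905=70905.00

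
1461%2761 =1461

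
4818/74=2409/37= 65.11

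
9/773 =9/773=0.01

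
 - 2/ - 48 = 1/24 = 0.04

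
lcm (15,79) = 1185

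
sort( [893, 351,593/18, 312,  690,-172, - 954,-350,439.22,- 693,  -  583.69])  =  [  -  954,-693, - 583.69,  -  350, - 172,593/18, 312,  351, 439.22, 690, 893]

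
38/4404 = 19/2202 = 0.01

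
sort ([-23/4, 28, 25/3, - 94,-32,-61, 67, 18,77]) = [ - 94, - 61, - 32,-23/4, 25/3, 18,28, 67, 77]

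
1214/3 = 404+2/3= 404.67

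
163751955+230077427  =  393829382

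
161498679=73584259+87914420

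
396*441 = 174636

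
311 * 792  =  246312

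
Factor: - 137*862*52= - 6140888 = - 2^3*13^1*137^1*431^1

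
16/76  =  4/19 = 0.21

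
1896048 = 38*49896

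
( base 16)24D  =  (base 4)21031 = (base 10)589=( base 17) 20B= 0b1001001101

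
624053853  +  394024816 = 1018078669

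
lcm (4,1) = 4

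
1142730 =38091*30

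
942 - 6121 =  -5179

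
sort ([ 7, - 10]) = [-10, 7]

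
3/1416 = 1/472 = 0.00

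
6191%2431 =1329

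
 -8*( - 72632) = 581056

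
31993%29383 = 2610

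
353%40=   33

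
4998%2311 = 376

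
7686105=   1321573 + 6364532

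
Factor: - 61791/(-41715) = 3^ (  -  3)*5^(-1 )*43^1*103^( - 1)*479^1 = 20597/13905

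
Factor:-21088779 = -3^1*37^1*189989^1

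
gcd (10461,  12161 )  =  1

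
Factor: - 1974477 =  - 3^1 * 658159^1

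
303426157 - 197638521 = 105787636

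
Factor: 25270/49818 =35/69 = 3^ ( - 1)*5^1*7^1*23^( - 1) 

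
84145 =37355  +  46790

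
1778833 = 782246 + 996587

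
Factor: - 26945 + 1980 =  - 5^1 * 4993^1 = - 24965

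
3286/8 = 410 + 3/4 = 410.75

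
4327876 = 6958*622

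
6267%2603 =1061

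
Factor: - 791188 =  - 2^2*139^1 * 1423^1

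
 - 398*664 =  - 264272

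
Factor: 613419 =3^1*73^1*2801^1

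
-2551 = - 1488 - 1063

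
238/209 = 1 + 29/209=1.14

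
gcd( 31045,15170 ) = 5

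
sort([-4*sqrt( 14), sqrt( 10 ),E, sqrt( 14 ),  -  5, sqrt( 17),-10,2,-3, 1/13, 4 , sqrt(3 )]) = [-4  *sqrt( 14 ), - 10,  -  5,-3 , 1/13, sqrt( 3 ), 2,E, sqrt( 10 ),  sqrt( 14 ),4, sqrt(17 ) ] 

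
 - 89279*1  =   - 89279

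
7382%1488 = 1430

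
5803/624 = 5803/624 = 9.30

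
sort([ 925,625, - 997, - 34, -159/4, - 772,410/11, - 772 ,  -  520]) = [-997, - 772,-772,  -  520, - 159/4,-34,410/11,625,925] 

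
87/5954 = 87/5954 = 0.01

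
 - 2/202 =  - 1+100/101=-0.01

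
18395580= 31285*588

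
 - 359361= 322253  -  681614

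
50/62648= 25/31324= 0.00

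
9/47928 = 3/15976 = 0.00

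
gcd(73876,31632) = 4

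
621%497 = 124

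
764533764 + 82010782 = 846544546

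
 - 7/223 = - 7/223 = -0.03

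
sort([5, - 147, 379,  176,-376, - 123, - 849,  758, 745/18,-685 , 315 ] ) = [ - 849,-685,-376,-147, - 123,5,745/18,  176, 315 , 379, 758]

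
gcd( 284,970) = 2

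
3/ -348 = - 1/116= - 0.01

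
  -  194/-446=97/223 =0.43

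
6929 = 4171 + 2758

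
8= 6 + 2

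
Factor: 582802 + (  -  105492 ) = 477310 = 2^1*5^1*59^1*809^1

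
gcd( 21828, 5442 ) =6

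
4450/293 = 4450/293 = 15.19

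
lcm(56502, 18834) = 56502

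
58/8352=1/144=0.01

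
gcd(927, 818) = 1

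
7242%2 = 0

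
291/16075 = 291/16075 =0.02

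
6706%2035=601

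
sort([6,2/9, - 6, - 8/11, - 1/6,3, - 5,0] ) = [ - 6, - 5, - 8/11,-1/6, 0,2/9,3, 6]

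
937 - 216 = 721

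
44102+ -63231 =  - 19129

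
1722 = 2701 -979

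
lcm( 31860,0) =0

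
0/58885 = 0 = 0.00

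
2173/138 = 15 + 103/138 = 15.75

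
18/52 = 9/26 = 0.35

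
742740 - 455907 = 286833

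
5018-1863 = 3155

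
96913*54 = 5233302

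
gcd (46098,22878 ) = 18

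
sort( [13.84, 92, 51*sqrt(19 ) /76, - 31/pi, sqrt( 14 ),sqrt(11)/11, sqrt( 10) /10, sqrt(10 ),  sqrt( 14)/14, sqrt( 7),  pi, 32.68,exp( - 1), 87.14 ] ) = [ - 31/pi, sqrt( 14)/14,sqrt(11)/11, sqrt( 10 ) /10,  exp( - 1 ), sqrt (7 ),51*sqrt(19 ) /76, pi,sqrt(10), sqrt ( 14),13.84 , 32.68, 87.14, 92]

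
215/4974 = 215/4974 = 0.04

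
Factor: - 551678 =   -  2^1*23^1 * 67^1 *179^1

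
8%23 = 8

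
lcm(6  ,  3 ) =6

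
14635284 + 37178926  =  51814210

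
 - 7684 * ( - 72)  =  553248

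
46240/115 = 9248/23=402.09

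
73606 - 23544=50062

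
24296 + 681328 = 705624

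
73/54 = 1 + 19/54= 1.35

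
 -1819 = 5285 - 7104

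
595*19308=11488260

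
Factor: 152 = 2^3 * 19^1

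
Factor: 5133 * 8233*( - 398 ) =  - 2^1*3^1*29^1*59^1 * 199^1 * 8233^1 = -16819475622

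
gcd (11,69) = 1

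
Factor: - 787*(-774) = 609138 = 2^1*3^2*43^1 * 787^1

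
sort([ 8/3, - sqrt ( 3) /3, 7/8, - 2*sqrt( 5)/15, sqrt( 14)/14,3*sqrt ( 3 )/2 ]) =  [  -  sqrt (3)/3, - 2*sqrt(5)/15, sqrt( 14)/14,7/8,3*sqrt ( 3)/2,8/3 ]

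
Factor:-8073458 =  - 2^1*379^1* 10651^1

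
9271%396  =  163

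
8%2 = 0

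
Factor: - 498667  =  -13^1*89^1  *431^1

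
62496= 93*672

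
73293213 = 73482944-189731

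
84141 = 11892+72249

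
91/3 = 30 + 1/3 = 30.33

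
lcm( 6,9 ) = 18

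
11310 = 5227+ 6083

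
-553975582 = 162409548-716385130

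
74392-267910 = -193518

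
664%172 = 148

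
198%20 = 18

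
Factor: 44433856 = 2^6 * 19^1*36541^1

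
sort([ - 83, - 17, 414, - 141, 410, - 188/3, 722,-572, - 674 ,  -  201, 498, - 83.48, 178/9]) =[ - 674, - 572, - 201, - 141, - 83.48, - 83, - 188/3 , - 17, 178/9,  410,  414, 498 , 722]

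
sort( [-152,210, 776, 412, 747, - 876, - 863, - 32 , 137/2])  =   [ - 876, - 863, - 152, -32, 137/2, 210,412,747,776]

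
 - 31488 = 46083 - 77571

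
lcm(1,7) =7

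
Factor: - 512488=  - 2^3*29^1*47^2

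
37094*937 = 34757078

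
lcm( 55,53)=2915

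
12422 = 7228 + 5194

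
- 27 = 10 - 37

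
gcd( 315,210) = 105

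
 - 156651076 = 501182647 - 657833723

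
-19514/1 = - 19514 = - 19514.00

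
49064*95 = 4661080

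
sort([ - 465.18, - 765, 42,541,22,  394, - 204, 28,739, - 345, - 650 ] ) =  [ - 765, - 650,  -  465.18 , - 345, - 204,  22,28, 42,  394,541 , 739] 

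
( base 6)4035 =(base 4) 31313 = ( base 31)sj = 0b1101110111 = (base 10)887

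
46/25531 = 46/25531 = 0.00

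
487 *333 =162171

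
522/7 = 522/7 = 74.57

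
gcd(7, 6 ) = 1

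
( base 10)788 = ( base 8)1424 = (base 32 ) ok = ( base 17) 2C6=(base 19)239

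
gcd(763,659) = 1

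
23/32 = 23/32 = 0.72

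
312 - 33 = 279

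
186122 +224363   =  410485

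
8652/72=721/6 = 120.17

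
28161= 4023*7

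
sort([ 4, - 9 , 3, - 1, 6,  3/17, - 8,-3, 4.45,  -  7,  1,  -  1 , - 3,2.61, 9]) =[-9, - 8, - 7, - 3 , - 3 ,- 1,-1,  3/17 , 1,2.61,  3, 4,4.45,6,9] 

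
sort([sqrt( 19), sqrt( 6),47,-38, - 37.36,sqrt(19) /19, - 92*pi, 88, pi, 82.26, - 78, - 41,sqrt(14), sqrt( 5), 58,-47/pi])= [ - 92*pi, - 78, - 41, - 38, - 37.36, - 47/pi,sqrt( 19 ) /19, sqrt( 5 ),sqrt( 6 ),pi, sqrt( 14 ),  sqrt ( 19 ), 47, 58, 82.26, 88]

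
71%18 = 17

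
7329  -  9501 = -2172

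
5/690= 1/138=0.01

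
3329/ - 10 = -3329/10 = - 332.90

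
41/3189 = 41/3189 = 0.01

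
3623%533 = 425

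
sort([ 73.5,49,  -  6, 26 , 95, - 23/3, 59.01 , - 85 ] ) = [-85, - 23/3, - 6,26, 49, 59.01,  73.5, 95] 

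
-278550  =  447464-726014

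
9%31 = 9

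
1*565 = 565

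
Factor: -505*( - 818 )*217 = 2^1*5^1*7^1*31^1*101^1*409^1  =  89640530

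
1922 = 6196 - 4274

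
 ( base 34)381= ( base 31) 3RL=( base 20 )971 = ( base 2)111010011101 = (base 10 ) 3741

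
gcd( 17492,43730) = 8746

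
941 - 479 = 462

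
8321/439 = 18 + 419/439 = 18.95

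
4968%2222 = 524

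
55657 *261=14526477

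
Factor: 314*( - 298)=- 2^2  *  149^1*157^1 = - 93572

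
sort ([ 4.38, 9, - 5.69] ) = [ - 5.69 , 4.38, 9] 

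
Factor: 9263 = 59^1*157^1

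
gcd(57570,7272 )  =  606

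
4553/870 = 157/30 =5.23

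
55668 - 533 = 55135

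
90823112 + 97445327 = 188268439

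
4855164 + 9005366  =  13860530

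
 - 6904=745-7649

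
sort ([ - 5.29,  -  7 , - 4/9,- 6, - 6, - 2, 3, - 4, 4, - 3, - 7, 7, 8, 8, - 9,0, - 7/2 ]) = [  -  9, - 7,-7, - 6,-6, - 5.29, - 4, - 7/2 , - 3,-2,-4/9,  0,3, 4,7,8,8 ]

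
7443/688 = 7443/688=10.82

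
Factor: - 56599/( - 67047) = 3^ (  -  1) * 22349^(-1 )*56599^1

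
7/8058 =7/8058=0.00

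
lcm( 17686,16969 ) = 1255706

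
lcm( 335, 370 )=24790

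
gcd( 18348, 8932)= 44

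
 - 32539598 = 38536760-71076358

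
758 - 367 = 391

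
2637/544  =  2637/544= 4.85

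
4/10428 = 1/2607 = 0.00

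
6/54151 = 6/54151 = 0.00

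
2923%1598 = 1325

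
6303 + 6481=12784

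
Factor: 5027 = 11^1*457^1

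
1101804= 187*5892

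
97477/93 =1048 + 13/93= 1048.14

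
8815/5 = 1763 = 1763.00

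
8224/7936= 257/248 = 1.04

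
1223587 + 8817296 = 10040883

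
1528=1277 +251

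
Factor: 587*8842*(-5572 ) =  - 28920095288 = -  2^3*7^1*199^1 * 587^1*4421^1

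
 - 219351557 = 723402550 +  - 942754107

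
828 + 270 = 1098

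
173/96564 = 173/96564 = 0.00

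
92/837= 92/837 = 0.11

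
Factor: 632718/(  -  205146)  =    -  11717/3799 = - 29^( - 1)*131^ (  -  1)*11717^1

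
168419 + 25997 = 194416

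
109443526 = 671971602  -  562528076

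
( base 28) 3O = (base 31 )3f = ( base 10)108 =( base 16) 6c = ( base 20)58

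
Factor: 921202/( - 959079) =- 2^1*3^(-1)*11^( - 1)*317^1*1453^1*29063^( - 1)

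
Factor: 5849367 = 3^1*37^1*52697^1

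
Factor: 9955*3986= 2^1*5^1*11^1*181^1 *1993^1  =  39680630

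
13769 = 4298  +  9471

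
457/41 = 11 +6/41   =  11.15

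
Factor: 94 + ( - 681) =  - 587^1 =- 587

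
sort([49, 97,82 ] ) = [49,82,97 ]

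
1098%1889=1098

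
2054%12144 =2054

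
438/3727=438/3727 = 0.12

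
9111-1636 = 7475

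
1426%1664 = 1426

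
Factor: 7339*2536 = 18611704 = 2^3*41^1*179^1*317^1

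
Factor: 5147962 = 2^1*263^1*9787^1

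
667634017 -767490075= - 99856058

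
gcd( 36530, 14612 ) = 7306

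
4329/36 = 120 + 1/4 = 120.25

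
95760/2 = 47880 = 47880.00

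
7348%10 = 8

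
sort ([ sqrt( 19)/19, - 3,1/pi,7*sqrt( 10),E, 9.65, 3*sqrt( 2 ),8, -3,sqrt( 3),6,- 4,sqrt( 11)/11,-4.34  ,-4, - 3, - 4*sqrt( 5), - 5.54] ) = [  -  4*sqrt( 5), - 5.54, - 4.34 , - 4,-4,-3 , - 3, - 3,sqrt( 19 )/19,sqrt( 11 ) /11, 1/pi,sqrt( 3),E, 3 * sqrt( 2),  6, 8,9.65,7*sqrt(10)]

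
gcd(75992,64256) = 8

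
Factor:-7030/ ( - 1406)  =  5 = 5^1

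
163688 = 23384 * 7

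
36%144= 36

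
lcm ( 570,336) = 31920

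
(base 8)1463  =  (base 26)15D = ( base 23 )1ce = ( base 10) 819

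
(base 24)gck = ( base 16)2534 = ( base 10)9524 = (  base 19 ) 1775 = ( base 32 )99k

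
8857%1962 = 1009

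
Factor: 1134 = 2^1 * 3^4 *7^1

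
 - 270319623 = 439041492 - 709361115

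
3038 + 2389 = 5427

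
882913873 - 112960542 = 769953331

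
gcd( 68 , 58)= 2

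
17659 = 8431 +9228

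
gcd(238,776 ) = 2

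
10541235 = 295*35733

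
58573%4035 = 2083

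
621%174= 99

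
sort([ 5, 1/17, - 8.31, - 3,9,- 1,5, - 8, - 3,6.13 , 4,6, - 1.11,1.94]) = [  -  8.31,  -  8, - 3, - 3, - 1.11, - 1 , 1/17, 1.94, 4, 5,5,6,6.13 , 9 ]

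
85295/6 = 85295/6 = 14215.83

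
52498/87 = 603 + 37/87 = 603.43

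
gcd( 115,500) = 5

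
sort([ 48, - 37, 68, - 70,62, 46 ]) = [ - 70, - 37,  46, 48,62,68 ] 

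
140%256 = 140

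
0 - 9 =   -  9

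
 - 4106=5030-9136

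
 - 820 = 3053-3873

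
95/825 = 19/165  =  0.12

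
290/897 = 290/897 = 0.32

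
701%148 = 109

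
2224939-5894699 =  - 3669760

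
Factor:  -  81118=- 2^1*40559^1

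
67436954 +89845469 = 157282423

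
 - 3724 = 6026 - 9750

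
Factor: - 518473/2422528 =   -  2^( - 8)*9463^( - 1)*518473^1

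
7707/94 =7707/94=81.99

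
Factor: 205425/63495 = 55/17 = 5^1*11^1 * 17^( - 1)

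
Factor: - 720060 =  - 2^2*3^1*5^1*11^1*1091^1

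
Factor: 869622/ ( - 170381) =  - 2^1*3^1*13^1*67^( - 1 )*2543^( - 1 ) * 11149^1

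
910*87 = 79170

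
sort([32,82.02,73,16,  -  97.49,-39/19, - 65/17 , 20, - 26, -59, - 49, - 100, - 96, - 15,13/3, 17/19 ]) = [-100 ,-97.49,-96,  -  59, - 49, - 26,-15, - 65/17, -39/19,17/19,13/3,16,  20, 32,73,  82.02]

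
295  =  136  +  159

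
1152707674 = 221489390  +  931218284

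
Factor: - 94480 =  - 2^4*5^1*1181^1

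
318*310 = 98580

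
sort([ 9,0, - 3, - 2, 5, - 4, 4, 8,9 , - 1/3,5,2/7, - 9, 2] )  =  [ - 9, - 4, - 3, - 2, - 1/3, 0, 2/7,2 , 4, 5,5, 8,9, 9 ] 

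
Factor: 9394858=2^1*11^1*427039^1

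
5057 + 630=5687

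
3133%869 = 526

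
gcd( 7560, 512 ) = 8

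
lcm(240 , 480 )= 480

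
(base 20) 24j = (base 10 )899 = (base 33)r8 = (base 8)1603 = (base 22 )1IJ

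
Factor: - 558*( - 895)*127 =63425070 = 2^1*3^2*5^1*31^1 * 127^1*179^1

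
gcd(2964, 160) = 4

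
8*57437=459496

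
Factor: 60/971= 2^2 * 3^1*5^1* 971^(-1)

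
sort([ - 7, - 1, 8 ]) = [-7, - 1,  8]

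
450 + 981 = 1431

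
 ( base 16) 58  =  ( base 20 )48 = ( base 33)2m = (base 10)88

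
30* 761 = 22830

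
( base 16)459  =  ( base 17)3e8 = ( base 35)VS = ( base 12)789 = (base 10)1113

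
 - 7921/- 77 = 7921/77 = 102.87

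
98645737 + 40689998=139335735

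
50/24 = 25/12= 2.08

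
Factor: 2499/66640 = 2^ (-4 )* 3^1*5^(-1)= 3/80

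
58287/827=58287/827 = 70.48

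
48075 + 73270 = 121345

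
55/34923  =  55/34923 =0.00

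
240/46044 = 20/3837 = 0.01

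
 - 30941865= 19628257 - 50570122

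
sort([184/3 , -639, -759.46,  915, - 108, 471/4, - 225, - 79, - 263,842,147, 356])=[ - 759.46, - 639, - 263, - 225, - 108 , - 79,184/3,471/4,147,356, 842,915 ]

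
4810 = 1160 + 3650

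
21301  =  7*3043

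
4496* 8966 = 40311136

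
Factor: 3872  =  2^5 * 11^2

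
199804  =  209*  956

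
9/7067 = 9/7067 =0.00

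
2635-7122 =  - 4487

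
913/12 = 76 + 1/12 = 76.08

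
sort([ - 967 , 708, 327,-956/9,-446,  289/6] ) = [ - 967, - 446,  -  956/9, 289/6,327,708 ] 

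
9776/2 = 4888  =  4888.00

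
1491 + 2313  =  3804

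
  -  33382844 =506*( - 65974)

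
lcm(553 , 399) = 31521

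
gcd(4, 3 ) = 1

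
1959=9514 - 7555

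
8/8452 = 2/2113 = 0.00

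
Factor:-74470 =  - 2^1  *  5^1 * 11^1 * 677^1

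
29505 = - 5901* ( - 5)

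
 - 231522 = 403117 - 634639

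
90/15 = 6 = 6.00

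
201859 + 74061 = 275920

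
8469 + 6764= 15233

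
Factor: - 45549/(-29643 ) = 63/41 = 3^2 * 7^1*41^( - 1)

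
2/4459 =2/4459   =  0.00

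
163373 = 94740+68633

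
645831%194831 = 61338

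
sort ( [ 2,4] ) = [2, 4 ] 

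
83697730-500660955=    - 416963225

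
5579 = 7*797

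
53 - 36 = 17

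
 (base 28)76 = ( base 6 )534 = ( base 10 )202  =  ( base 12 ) 14a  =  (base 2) 11001010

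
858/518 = 1 + 170/259= 1.66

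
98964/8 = 24741/2 = 12370.50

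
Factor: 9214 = 2^1 * 17^1*271^1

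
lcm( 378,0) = 0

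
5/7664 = 5/7664 = 0.00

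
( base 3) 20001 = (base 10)163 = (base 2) 10100011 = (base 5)1123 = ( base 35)4n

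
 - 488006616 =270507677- 758514293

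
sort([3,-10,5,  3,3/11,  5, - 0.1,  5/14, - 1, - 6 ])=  [-10, - 6,  -  1, - 0.1,3/11,5/14,3, 3,5  ,  5 ]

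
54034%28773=25261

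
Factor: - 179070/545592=  -  2^( - 2)*5^1  *47^1*179^( - 1) = -  235/716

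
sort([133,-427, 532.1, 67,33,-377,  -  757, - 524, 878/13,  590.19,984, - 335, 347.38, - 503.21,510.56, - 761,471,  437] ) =[ - 761, - 757,-524,-503.21, - 427,-377,-335, 33, 67, 878/13, 133, 347.38, 437, 471, 510.56,  532.1,  590.19, 984]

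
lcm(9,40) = 360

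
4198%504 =166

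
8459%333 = 134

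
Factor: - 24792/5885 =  - 2^3*3^1*5^( - 1 )*11^(- 1)*107^( - 1)*1033^1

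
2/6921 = 2/6921 = 0.00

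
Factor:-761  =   - 761^1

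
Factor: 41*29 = 1189 = 29^1*41^1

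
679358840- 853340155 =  - 173981315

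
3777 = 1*3777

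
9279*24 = 222696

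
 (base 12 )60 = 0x48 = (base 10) 72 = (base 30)2c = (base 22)36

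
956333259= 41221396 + 915111863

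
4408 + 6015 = 10423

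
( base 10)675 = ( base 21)1b3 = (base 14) 363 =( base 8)1243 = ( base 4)22203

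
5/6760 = 1/1352 = 0.00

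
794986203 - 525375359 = 269610844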